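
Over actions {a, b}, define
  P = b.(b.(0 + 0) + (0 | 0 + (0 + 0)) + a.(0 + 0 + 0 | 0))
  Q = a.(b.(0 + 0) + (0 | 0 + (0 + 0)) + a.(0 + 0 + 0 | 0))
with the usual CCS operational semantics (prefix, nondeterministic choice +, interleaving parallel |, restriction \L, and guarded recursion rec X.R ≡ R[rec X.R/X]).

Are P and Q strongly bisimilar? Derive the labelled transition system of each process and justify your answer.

P's transition system — 4 states:
  p0 = b.(b.(0 + 0) + (0 | 0 + (0 + 0)) + a.(0 + 0 + 0 | 0)) has moves -b-> p1
  p1 = b.(0 + 0) + (0 | 0 + (0 + 0)) + a.(0 + 0 + 0 | 0) has moves -a-> p2, -b-> p3
  p2 = 0 + 0 + 0 | 0 has moves (no moves)
  p3 = 0 + 0 has moves (no moves)
Q's transition system — 4 states:
  q0 = a.(b.(0 + 0) + (0 | 0 + (0 + 0)) + a.(0 + 0 + 0 | 0)) has moves -a-> q1
  q1 = b.(0 + 0) + (0 | 0 + (0 + 0)) + a.(0 + 0 + 0 | 0) has moves -a-> q2, -b-> q3
  q2 = 0 + 0 + 0 | 0 has moves (no moves)
  q3 = 0 + 0 has moves (no moves)
Bisimilarity quotient blocks:
  B0 = {p0}
  B1 = {p1, q1}
  B2 = {p2, p3, q2, q3}
  B3 = {q0}
p0 ∈ B0, q0 ∈ B3 → different blocks

not bisimilar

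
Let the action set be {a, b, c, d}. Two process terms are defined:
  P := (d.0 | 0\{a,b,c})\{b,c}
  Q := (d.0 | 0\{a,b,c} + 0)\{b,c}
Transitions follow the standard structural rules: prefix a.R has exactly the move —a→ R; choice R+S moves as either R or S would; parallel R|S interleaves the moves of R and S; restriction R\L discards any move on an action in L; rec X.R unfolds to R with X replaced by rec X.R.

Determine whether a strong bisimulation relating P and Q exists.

LTS(P): 2 reachable states
  u0 = (d.0 | 0\{a,b,c})\{b,c} | -d-> u1
  u1 = (0 | 0\{a,b,c})\{b,c} | deadlocked
LTS(Q): 2 reachable states
  v0 = (d.0 | 0\{a,b,c} + 0)\{b,c} | -d-> v1
  v1 = (0 | 0\{a,b,c})\{b,c} | deadlocked
Coarsest stable partition (strong bisimilarity classes):
  B0 = {u0, v0}
  B1 = {u1, v1}
u0 ∈ B0, v0 ∈ B0 → same block

bisimilar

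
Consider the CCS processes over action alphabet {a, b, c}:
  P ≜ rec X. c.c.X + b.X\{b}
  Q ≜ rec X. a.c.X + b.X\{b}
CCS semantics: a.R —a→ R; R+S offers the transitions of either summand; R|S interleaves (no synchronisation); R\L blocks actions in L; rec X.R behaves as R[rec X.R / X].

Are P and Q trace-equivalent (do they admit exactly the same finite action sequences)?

LTS(P): 4 reachable states
  s0 = rec X. c.c.X + b.X\{b} | --b--▸ s1, --c--▸ s2
  s1 = (rec X. c.c.X + b.X\{b})\{b} | --c--▸ s3
  s2 = c.(rec X. c.c.X + b.X\{b}) | --c--▸ s0
  s3 = (c.(rec X. c.c.X + b.X\{b}))\{b} | --c--▸ s1
LTS(Q): 4 reachable states
  t0 = rec X. a.c.X + b.X\{b} | --a--▸ t1, --b--▸ t2
  t1 = c.(rec X. a.c.X + b.X\{b}) | --c--▸ t0
  t2 = (rec X. a.c.X + b.X\{b})\{b} | --a--▸ t3
  t3 = (c.(rec X. a.c.X + b.X\{b}))\{b} | --c--▸ t2
Trace ⟨c⟩ through P, begin at {s0}:
  after c @ step 1: {s2}
  ✓ P
Trace ⟨c⟩ through Q, begin at {t0}:
  after c @ step 1: no successor for Q

trace-distinct — witness ⟨c⟩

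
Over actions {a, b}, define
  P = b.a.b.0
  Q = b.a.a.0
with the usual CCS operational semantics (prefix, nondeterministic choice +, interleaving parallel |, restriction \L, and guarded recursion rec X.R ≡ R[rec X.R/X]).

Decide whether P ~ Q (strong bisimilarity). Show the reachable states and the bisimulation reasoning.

P ≁ Q

Reachable graph of P (4 states):
  u0 = b.a.b.0 :: ··b··> u1
  u1 = a.b.0 :: ··a··> u2
  u2 = b.0 :: ··b··> u3
  u3 = 0 :: stopped
Reachable graph of Q (4 states):
  v0 = b.a.a.0 :: ··b··> v1
  v1 = a.a.0 :: ··a··> v2
  v2 = a.0 :: ··a··> v3
  v3 = 0 :: stopped
Bisimilarity quotient blocks:
  B0 = {u0}
  B1 = {u1}
  B2 = {u2}
  B3 = {u3, v3}
  B4 = {v0}
  B5 = {v1}
  B6 = {v2}
u0 ∈ B0, v0 ∈ B4 → different blocks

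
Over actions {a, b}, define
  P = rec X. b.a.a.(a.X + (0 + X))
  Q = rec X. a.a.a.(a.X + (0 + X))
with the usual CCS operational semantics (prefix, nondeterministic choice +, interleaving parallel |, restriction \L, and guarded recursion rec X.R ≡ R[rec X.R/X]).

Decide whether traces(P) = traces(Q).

Reachable graph of P (4 states):
  s0 = rec X. b.a.a.(a.X + (0 + X)) → =b=> s1
  s1 = a.a.(a.(rec X. b.a.a.(a.X + (0 + X))) + (0 + (rec X. b.a.a.(a.X + (0 + X))))) → =a=> s2
  s2 = a.(a.(rec X. b.a.a.(a.X + (0 + X))) + (0 + (rec X. b.a.a.(a.X + (0 + X))))) → =a=> s3
  s3 = a.(rec X. b.a.a.(a.X + (0 + X))) + (0 + (rec X. b.a.a.(a.X + (0 + X)))) → =a=> s0, =b=> s1
Reachable graph of Q (4 states):
  t0 = rec X. a.a.a.(a.X + (0 + X)) → =a=> t1
  t1 = a.a.(a.(rec X. a.a.a.(a.X + (0 + X))) + (0 + (rec X. a.a.a.(a.X + (0 + X))))) → =a=> t2
  t2 = a.(a.(rec X. a.a.a.(a.X + (0 + X))) + (0 + (rec X. a.a.a.(a.X + (0 + X))))) → =a=> t3
  t3 = a.(rec X. a.a.a.(a.X + (0 + X))) + (0 + (rec X. a.a.a.(a.X + (0 + X)))) → =a=> t0, =a=> t1
Trace ⟨b⟩ through P, begin at {s0}:
  [1] b ⇒ {s1}
  ✓ P
Trace ⟨b⟩ through Q, begin at {t0}:
  [1] b ⇒ ∅ (Q stuck)

trace-distinct — witness ⟨b⟩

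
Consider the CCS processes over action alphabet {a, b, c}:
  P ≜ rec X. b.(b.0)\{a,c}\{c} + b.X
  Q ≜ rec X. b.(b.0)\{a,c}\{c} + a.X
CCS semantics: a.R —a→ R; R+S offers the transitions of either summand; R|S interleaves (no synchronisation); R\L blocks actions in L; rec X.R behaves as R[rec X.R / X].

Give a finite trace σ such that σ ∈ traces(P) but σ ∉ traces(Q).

bbb

P's transition system — 3 states:
  s0 = rec X. b.(b.0)\{a,c}\{c} + b.X | --b--▸ s0, --b--▸ s1
  s1 = (b.0)\{a,c}\{c} | --b--▸ s2
  s2 = 0\{a,c}\{c} | deadlocked
Q's transition system — 3 states:
  t0 = rec X. b.(b.0)\{a,c}\{c} + a.X | --a--▸ t0, --b--▸ t1
  t1 = (b.0)\{a,c}\{c} | --b--▸ t2
  t2 = 0\{a,c}\{c} | deadlocked
Trace ⟨bbb⟩ through P, begin at {s0}:
  after b @ step 1: {s0, s1}
  after b @ step 2: {s0, s1, s2}
  after b @ step 3: {s0, s1, s2}
  — P admits the full trace.
Trace ⟨bbb⟩ through Q, begin at {t0}:
  after b @ step 1: {t1}
  after b @ step 2: {t2}
  after b @ step 3: ∅ (Q stuck)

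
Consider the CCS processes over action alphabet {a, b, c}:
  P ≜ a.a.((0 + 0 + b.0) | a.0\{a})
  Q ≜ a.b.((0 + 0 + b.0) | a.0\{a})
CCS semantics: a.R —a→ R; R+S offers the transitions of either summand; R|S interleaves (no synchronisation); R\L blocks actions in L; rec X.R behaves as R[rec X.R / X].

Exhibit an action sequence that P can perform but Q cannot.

LTS(P): 6 reachable states
  m0 = a.a.((0 + 0 + b.0) | a.0\{a}) :: —a→ m1
  m1 = a.((0 + 0 + b.0) | a.0\{a}) :: —a→ m2
  m2 = (0 + 0 + b.0) | a.0\{a} :: —a→ m3, —b→ m4
  m3 = (0 + 0 + b.0) | 0\{a} :: —b→ m5
  m4 = 0 | a.0\{a} :: —a→ m5
  m5 = 0 | 0\{a} :: stopped
LTS(Q): 6 reachable states
  n0 = a.b.((0 + 0 + b.0) | a.0\{a}) :: —a→ n1
  n1 = b.((0 + 0 + b.0) | a.0\{a}) :: —b→ n2
  n2 = (0 + 0 + b.0) | a.0\{a} :: —a→ n3, —b→ n4
  n3 = (0 + 0 + b.0) | 0\{a} :: —b→ n5
  n4 = 0 | a.0\{a} :: —a→ n5
  n5 = 0 | 0\{a} :: stopped
Trace ⟨aa⟩ through P, begin at {m0}:
  [1] a ⇒ {m1}
  [2] a ⇒ {m2}
  — P admits the full trace.
Trace ⟨aa⟩ through Q, begin at {n0}:
  [1] a ⇒ {n1}
  [2] a ⇒ no successor for Q

aa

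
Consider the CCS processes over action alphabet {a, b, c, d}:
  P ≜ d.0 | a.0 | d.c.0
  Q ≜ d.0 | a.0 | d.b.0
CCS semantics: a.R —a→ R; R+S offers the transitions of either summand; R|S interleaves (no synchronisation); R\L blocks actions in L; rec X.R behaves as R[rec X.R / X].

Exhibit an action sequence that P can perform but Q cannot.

Reachable graph of P (12 states):
  m0 = d.0 | a.0 | d.c.0 has moves ··a··> m1, ··d··> m2, ··d··> m3
  m1 = d.0 | 0 | d.c.0 has moves ··d··> m4, ··d··> m5
  m2 = 0 | a.0 | d.c.0 has moves ··a··> m4, ··d··> m6
  m3 = d.0 | a.0 | c.0 has moves ··a··> m5, ··c··> m7, ··d··> m6
  m4 = 0 | 0 | d.c.0 has moves ··d··> m8
  m5 = d.0 | 0 | c.0 has moves ··c··> m9, ··d··> m8
  m6 = 0 | a.0 | c.0 has moves ··a··> m8, ··c··> m10
  m7 = d.0 | a.0 | 0 has moves ··a··> m9, ··d··> m10
  m8 = 0 | 0 | c.0 has moves ··c··> m11
  m9 = d.0 | 0 | 0 has moves ··d··> m11
  m10 = 0 | a.0 | 0 has moves ··a··> m11
  m11 = 0 | 0 | 0 has moves ·
Reachable graph of Q (12 states):
  n0 = d.0 | a.0 | d.b.0 has moves ··a··> n1, ··d··> n2, ··d··> n3
  n1 = d.0 | 0 | d.b.0 has moves ··d··> n4, ··d··> n5
  n2 = 0 | a.0 | d.b.0 has moves ··a··> n4, ··d··> n6
  n3 = d.0 | a.0 | b.0 has moves ··a··> n5, ··b··> n7, ··d··> n6
  n4 = 0 | 0 | d.b.0 has moves ··d··> n8
  n5 = d.0 | 0 | b.0 has moves ··b··> n9, ··d··> n8
  n6 = 0 | a.0 | b.0 has moves ··a··> n8, ··b··> n10
  n7 = d.0 | a.0 | 0 has moves ··a··> n9, ··d··> n10
  n8 = 0 | 0 | b.0 has moves ··b··> n11
  n9 = d.0 | 0 | 0 has moves ··d··> n11
  n10 = 0 | a.0 | 0 has moves ··a··> n11
  n11 = 0 | 0 | 0 has moves ·
Executing dc from P (initial set {m0}):
  step 1 (d): {m2, m3}
  step 2 (c): {m7}
  P completes σ.
Executing dc from Q (initial set {n0}):
  step 1 (d): {n2, n3}
  step 2 (c): ∅ (Q stuck)

dc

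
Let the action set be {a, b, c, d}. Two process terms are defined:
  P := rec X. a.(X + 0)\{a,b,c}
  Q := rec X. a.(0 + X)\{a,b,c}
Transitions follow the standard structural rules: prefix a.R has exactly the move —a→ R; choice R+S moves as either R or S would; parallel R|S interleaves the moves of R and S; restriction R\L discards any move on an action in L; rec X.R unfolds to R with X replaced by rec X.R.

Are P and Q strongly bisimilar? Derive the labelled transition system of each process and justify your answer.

P's transition system — 2 states:
  m0 = rec X. a.(X + 0)\{a,b,c} | --a--▸ m1
  m1 = ((rec X. a.(X + 0)\{a,b,c}) + 0)\{a,b,c} | (no moves)
Q's transition system — 2 states:
  n0 = rec X. a.(0 + X)\{a,b,c} | --a--▸ n1
  n1 = (0 + (rec X. a.(0 + X)\{a,b,c}))\{a,b,c} | (no moves)
Bisimilarity quotient blocks:
  B0 = {m0, n0}
  B1 = {m1, n1}
m0 ∈ B0, n0 ∈ B0 → same block

bisimilar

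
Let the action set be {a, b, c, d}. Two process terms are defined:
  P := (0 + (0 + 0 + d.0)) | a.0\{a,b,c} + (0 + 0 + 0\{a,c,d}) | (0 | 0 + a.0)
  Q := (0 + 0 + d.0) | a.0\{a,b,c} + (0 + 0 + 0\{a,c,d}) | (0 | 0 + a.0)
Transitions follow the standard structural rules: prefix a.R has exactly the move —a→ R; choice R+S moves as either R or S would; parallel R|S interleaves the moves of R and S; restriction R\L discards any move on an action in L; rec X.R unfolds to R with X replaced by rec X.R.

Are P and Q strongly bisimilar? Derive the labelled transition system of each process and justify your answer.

bisimilar

Reachable graph of P (5 states):
  s0 = (0 + (0 + 0 + d.0)) | a.0\{a,b,c} + (0 + 0 + 0\{a,c,d}) | (0 | 0 + a.0) → =a=> s1, =a=> s2, =d=> s3
  s1 = (0 + (0 + 0 + d.0)) | 0\{a,b,c} → =d=> s4
  s2 = (0 + 0 + 0\{a,c,d}) | 0 → deadlocked
  s3 = 0 | a.0\{a,b,c} → =a=> s4
  s4 = 0 | 0\{a,b,c} → deadlocked
Reachable graph of Q (5 states):
  t0 = (0 + 0 + d.0) | a.0\{a,b,c} + (0 + 0 + 0\{a,c,d}) | (0 | 0 + a.0) → =a=> t1, =a=> t2, =d=> t3
  t1 = (0 + 0 + 0\{a,c,d}) | 0 → deadlocked
  t2 = (0 + 0 + d.0) | 0\{a,b,c} → =d=> t4
  t3 = 0 | a.0\{a,b,c} → =a=> t4
  t4 = 0 | 0\{a,b,c} → deadlocked
Partition-refinement fixed point:
  B0 = {s0, t0}
  B1 = {s1, t2}
  B2 = {s2, s4, t1, t4}
  B3 = {s3, t3}
s0 ∈ B0, t0 ∈ B0 → same block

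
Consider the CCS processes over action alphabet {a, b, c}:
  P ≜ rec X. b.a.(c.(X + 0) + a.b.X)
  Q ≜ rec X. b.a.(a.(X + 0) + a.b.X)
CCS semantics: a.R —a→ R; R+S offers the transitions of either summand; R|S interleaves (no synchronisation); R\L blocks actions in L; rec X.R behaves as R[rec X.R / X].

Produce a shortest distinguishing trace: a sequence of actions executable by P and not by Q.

bac

P's transition system — 5 states:
  m0 = rec X. b.a.(c.(X + 0) + a.b.X) ⊢ —b→ m1
  m1 = a.(c.((rec X. b.a.(c.(X + 0) + a.b.X)) + 0) + a.b.(rec X. b.a.(c.(X + 0) + a.b.X))) ⊢ —a→ m2
  m2 = c.((rec X. b.a.(c.(X + 0) + a.b.X)) + 0) + a.b.(rec X. b.a.(c.(X + 0) + a.b.X)) ⊢ —a→ m3, —c→ m4
  m3 = b.(rec X. b.a.(c.(X + 0) + a.b.X)) ⊢ —b→ m0
  m4 = (rec X. b.a.(c.(X + 0) + a.b.X)) + 0 ⊢ —b→ m1
Q's transition system — 5 states:
  n0 = rec X. b.a.(a.(X + 0) + a.b.X) ⊢ —b→ n1
  n1 = a.(a.((rec X. b.a.(a.(X + 0) + a.b.X)) + 0) + a.b.(rec X. b.a.(a.(X + 0) + a.b.X))) ⊢ —a→ n2
  n2 = a.((rec X. b.a.(a.(X + 0) + a.b.X)) + 0) + a.b.(rec X. b.a.(a.(X + 0) + a.b.X)) ⊢ —a→ n3, —a→ n4
  n3 = (rec X. b.a.(a.(X + 0) + a.b.X)) + 0 ⊢ —b→ n1
  n4 = b.(rec X. b.a.(a.(X + 0) + a.b.X)) ⊢ —b→ n0
Run σ = ⟨bac⟩ on P: start {m0}
  [1] b ⇒ {m1}
  [2] a ⇒ {m2}
  [3] c ⇒ {m4}
  — P admits the full trace.
Run σ = ⟨bac⟩ on Q: start {n0}
  [1] b ⇒ {n1}
  [2] a ⇒ {n2}
  [3] c ⇒ ∅ (Q stuck)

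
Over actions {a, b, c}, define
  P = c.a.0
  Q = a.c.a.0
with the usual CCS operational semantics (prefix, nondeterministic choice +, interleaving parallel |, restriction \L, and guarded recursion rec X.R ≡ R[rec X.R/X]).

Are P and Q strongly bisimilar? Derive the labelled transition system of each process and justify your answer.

Reachable graph of P (3 states):
  u0 = c.a.0 ⊢ -c-> u1
  u1 = a.0 ⊢ -a-> u2
  u2 = 0 ⊢ deadlocked
Reachable graph of Q (4 states):
  v0 = a.c.a.0 ⊢ -a-> v1
  v1 = c.a.0 ⊢ -c-> v2
  v2 = a.0 ⊢ -a-> v3
  v3 = 0 ⊢ deadlocked
Bisimilarity quotient blocks:
  B0 = {u0, v1}
  B1 = {u1, v2}
  B2 = {u2, v3}
  B3 = {v0}
u0 ∈ B0, v0 ∈ B3 → different blocks

P ≁ Q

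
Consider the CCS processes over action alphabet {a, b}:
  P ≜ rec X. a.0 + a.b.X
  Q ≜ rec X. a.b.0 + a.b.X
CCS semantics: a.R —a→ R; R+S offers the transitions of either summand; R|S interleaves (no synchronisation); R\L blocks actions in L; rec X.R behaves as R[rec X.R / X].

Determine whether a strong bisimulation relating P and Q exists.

not bisimilar

P's transition system — 3 states:
  m0 = rec X. a.0 + a.b.X ⊢ -a-> m1, -a-> m2
  m1 = 0 ⊢ ·
  m2 = b.(rec X. a.0 + a.b.X) ⊢ -b-> m0
Q's transition system — 4 states:
  n0 = rec X. a.b.0 + a.b.X ⊢ -a-> n1, -a-> n2
  n1 = b.(rec X. a.b.0 + a.b.X) ⊢ -b-> n0
  n2 = b.0 ⊢ -b-> n3
  n3 = 0 ⊢ ·
Coarsest stable partition (strong bisimilarity classes):
  B0 = {m0}
  B1 = {m1, n3}
  B2 = {m2}
  B3 = {n0}
  B4 = {n2}
  B5 = {n1}
m0 ∈ B0, n0 ∈ B3 → different blocks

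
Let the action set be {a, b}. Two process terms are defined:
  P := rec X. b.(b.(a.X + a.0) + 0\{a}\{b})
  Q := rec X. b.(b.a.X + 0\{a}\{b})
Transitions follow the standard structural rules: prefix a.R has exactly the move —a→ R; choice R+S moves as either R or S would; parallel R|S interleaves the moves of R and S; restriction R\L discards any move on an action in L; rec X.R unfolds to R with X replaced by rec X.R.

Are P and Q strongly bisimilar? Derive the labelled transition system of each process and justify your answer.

not bisimilar

P's transition system — 4 states:
  u0 = rec X. b.(b.(a.X + a.0) + 0\{a}\{b}) :: —b→ u1
  u1 = b.(a.(rec X. b.(b.(a.X + a.0) + 0\{a}\{b})) + a.0) + 0\{a}\{b} :: —b→ u2
  u2 = a.(rec X. b.(b.(a.X + a.0) + 0\{a}\{b})) + a.0 :: —a→ u0, —a→ u3
  u3 = 0 :: ·
Q's transition system — 3 states:
  v0 = rec X. b.(b.a.X + 0\{a}\{b}) :: —b→ v1
  v1 = b.a.(rec X. b.(b.a.X + 0\{a}\{b})) + 0\{a}\{b} :: —b→ v2
  v2 = a.(rec X. b.(b.a.X + 0\{a}\{b})) :: —a→ v0
Coarsest stable partition (strong bisimilarity classes):
  B0 = {u0}
  B1 = {u1}
  B2 = {u2}
  B3 = {u3}
  B4 = {v0}
  B5 = {v1}
  B6 = {v2}
u0 ∈ B0, v0 ∈ B4 → different blocks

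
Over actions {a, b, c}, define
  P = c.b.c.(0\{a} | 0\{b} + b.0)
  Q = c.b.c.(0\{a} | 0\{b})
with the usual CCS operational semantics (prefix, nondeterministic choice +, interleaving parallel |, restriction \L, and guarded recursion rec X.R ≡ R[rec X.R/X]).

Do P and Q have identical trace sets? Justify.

traces(P) ≠ traces(Q) — witness ⟨cbcb⟩

Reachable graph of P (5 states):
  p0 = c.b.c.(0\{a} | 0\{b} + b.0) ⊢ ··c··> p1
  p1 = b.c.(0\{a} | 0\{b} + b.0) ⊢ ··b··> p2
  p2 = c.(0\{a} | 0\{b} + b.0) ⊢ ··c··> p3
  p3 = 0\{a} | 0\{b} + b.0 ⊢ ··b··> p4
  p4 = 0 ⊢ stopped
Reachable graph of Q (4 states):
  q0 = c.b.c.(0\{a} | 0\{b}) ⊢ ··c··> q1
  q1 = b.c.(0\{a} | 0\{b}) ⊢ ··b··> q2
  q2 = c.(0\{a} | 0\{b}) ⊢ ··c··> q3
  q3 = 0\{a} | 0\{b} ⊢ stopped
Run σ = ⟨cbcb⟩ on P: start {p0}
  after c @ step 1: {p1}
  after b @ step 2: {p2}
  after c @ step 3: {p3}
  after b @ step 4: {p4}
  — P admits the full trace.
Run σ = ⟨cbcb⟩ on Q: start {q0}
  after c @ step 1: {q1}
  after b @ step 2: {q2}
  after c @ step 3: {q3}
  after b @ step 4: no successor for Q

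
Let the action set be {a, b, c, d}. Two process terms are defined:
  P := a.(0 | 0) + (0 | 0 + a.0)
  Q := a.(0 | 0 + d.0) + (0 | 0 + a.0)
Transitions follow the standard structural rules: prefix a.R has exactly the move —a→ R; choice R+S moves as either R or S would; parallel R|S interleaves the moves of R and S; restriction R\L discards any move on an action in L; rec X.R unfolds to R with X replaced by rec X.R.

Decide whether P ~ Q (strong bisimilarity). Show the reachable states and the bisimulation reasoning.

LTS(P): 3 reachable states
  p0 = a.(0 | 0) + (0 | 0 + a.0) ⊢ —a→ p1, —a→ p2
  p1 = 0 ⊢ deadlocked
  p2 = 0 | 0 ⊢ deadlocked
LTS(Q): 3 reachable states
  q0 = a.(0 | 0 + d.0) + (0 | 0 + a.0) ⊢ —a→ q1, —a→ q2
  q1 = 0 ⊢ deadlocked
  q2 = 0 | 0 + d.0 ⊢ —d→ q1
Bisimilarity quotient blocks:
  B0 = {p0}
  B1 = {p1, p2, q1}
  B2 = {q0}
  B3 = {q2}
p0 ∈ B0, q0 ∈ B2 → different blocks

P ≁ Q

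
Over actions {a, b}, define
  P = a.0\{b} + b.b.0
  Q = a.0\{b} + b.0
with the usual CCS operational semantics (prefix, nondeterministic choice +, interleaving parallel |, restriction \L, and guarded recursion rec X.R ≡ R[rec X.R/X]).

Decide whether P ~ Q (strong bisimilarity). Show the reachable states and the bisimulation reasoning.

LTS(P): 4 reachable states
  s0 = a.0\{b} + b.b.0 → ··a··> s1, ··b··> s2
  s1 = 0\{b} → (no moves)
  s2 = b.0 → ··b··> s3
  s3 = 0 → (no moves)
LTS(Q): 3 reachable states
  t0 = a.0\{b} + b.0 → ··a··> t1, ··b··> t2
  t1 = 0\{b} → (no moves)
  t2 = 0 → (no moves)
Coarsest stable partition (strong bisimilarity classes):
  B0 = {s0}
  B1 = {s1, s3, t1, t2}
  B2 = {s2}
  B3 = {t0}
s0 ∈ B0, t0 ∈ B3 → different blocks

NO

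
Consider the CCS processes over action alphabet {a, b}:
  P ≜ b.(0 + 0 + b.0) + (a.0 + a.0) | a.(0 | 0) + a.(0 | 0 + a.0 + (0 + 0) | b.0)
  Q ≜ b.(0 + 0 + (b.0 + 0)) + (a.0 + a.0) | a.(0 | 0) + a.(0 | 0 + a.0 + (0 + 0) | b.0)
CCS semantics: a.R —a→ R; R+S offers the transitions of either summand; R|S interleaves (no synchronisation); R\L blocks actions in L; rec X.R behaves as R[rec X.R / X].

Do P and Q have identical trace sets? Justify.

traces(P) = traces(Q)

LTS(P): 8 reachable states
  p0 = b.(0 + 0 + b.0) + (a.0 + a.0) | a.(0 | 0) + a.(0 | 0 + a.0 + (0 + 0) | b.0) ⊢ =a=> p1, =a=> p2, =a=> p3, =b=> p4
  p1 = (a.0 + a.0) | (0 | 0) ⊢ =a=> p5
  p2 = 0 | 0 + a.0 + (0 + 0) | b.0 ⊢ =a=> p6, =b=> p7
  p3 = 0 | a.(0 | 0) ⊢ =a=> p5
  p4 = 0 + 0 + b.0 ⊢ =b=> p6
  p5 = 0 | (0 | 0) ⊢ stopped
  p6 = 0 ⊢ stopped
  p7 = (0 + 0) | 0 ⊢ stopped
LTS(Q): 8 reachable states
  q0 = b.(0 + 0 + (b.0 + 0)) + (a.0 + a.0) | a.(0 | 0) + a.(0 | 0 + a.0 + (0 + 0) | b.0) ⊢ =a=> q1, =a=> q2, =a=> q3, =b=> q4
  q1 = (a.0 + a.0) | (0 | 0) ⊢ =a=> q5
  q2 = 0 | 0 + a.0 + (0 + 0) | b.0 ⊢ =a=> q6, =b=> q7
  q3 = 0 | a.(0 | 0) ⊢ =a=> q5
  q4 = 0 + 0 + (b.0 + 0) ⊢ =b=> q6
  q5 = 0 | (0 | 0) ⊢ stopped
  q6 = 0 ⊢ stopped
  q7 = (0 + 0) | 0 ⊢ stopped
Partition-refinement fixed point:
  B0 = {p0, q0}
  B1 = {p1, p3, q1, q3}
  B2 = {p5, p6, p7, q5, q6, q7}
  B3 = {p2, q2}
  B4 = {p4, q4}
p0 ∈ B0, q0 ∈ B0 → same block
Bisimilar ⇒ trace-equivalent.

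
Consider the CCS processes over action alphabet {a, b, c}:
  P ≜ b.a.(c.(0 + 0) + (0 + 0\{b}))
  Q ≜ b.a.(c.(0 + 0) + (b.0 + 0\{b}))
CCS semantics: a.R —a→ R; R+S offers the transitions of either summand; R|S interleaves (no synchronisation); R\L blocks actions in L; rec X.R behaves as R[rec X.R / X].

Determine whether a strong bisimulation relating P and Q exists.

P's transition system — 4 states:
  u0 = b.a.(c.(0 + 0) + (0 + 0\{b})) → ··b··> u1
  u1 = a.(c.(0 + 0) + (0 + 0\{b})) → ··a··> u2
  u2 = c.(0 + 0) + (0 + 0\{b}) → ··c··> u3
  u3 = 0 + 0 → ∅
Q's transition system — 5 states:
  v0 = b.a.(c.(0 + 0) + (b.0 + 0\{b})) → ··b··> v1
  v1 = a.(c.(0 + 0) + (b.0 + 0\{b})) → ··a··> v2
  v2 = c.(0 + 0) + (b.0 + 0\{b}) → ··b··> v3, ··c··> v4
  v3 = 0 → ∅
  v4 = 0 + 0 → ∅
Bisimilarity quotient blocks:
  B0 = {u0}
  B1 = {u1}
  B2 = {u2}
  B3 = {u3, v3, v4}
  B4 = {v0}
  B5 = {v1}
  B6 = {v2}
u0 ∈ B0, v0 ∈ B4 → different blocks

not bisimilar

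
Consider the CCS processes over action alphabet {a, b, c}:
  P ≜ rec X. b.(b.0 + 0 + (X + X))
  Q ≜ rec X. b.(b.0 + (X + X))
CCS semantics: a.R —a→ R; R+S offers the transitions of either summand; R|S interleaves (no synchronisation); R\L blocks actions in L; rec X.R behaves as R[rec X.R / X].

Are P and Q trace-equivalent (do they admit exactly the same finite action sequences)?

trace-equivalent

P's transition system — 3 states:
  m0 = rec X. b.(b.0 + 0 + (X + X)) → ··b··> m1
  m1 = b.0 + 0 + ((rec X. b.(b.0 + 0 + (X + X))) + (rec X. b.(b.0 + 0 + (X + X)))) → ··b··> m1, ··b··> m2
  m2 = 0 → ∅
Q's transition system — 3 states:
  n0 = rec X. b.(b.0 + (X + X)) → ··b··> n1
  n1 = b.0 + ((rec X. b.(b.0 + (X + X))) + (rec X. b.(b.0 + (X + X)))) → ··b··> n1, ··b··> n2
  n2 = 0 → ∅
Bisimilarity quotient blocks:
  B0 = {m0, n0}
  B1 = {m1, n1}
  B2 = {m2, n2}
m0 ∈ B0, n0 ∈ B0 → same block
Bisimilar ⇒ trace-equivalent.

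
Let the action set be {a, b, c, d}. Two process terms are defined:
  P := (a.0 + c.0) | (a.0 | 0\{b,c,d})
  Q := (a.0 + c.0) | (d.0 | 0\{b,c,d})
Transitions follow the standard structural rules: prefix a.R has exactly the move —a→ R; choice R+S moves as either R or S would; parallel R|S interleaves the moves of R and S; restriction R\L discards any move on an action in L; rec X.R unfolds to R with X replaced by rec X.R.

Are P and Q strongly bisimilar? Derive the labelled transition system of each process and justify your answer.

P's transition system — 4 states:
  u0 = (a.0 + c.0) | (a.0 | 0\{b,c,d}) ⊢ =a=> u1, =a=> u2, =c=> u2
  u1 = (a.0 + c.0) | (0 | 0\{b,c,d}) ⊢ =a=> u3, =c=> u3
  u2 = 0 | (a.0 | 0\{b,c,d}) ⊢ =a=> u3
  u3 = 0 | (0 | 0\{b,c,d}) ⊢ (no moves)
Q's transition system — 4 states:
  v0 = (a.0 + c.0) | (d.0 | 0\{b,c,d}) ⊢ =a=> v1, =c=> v1, =d=> v2
  v1 = 0 | (d.0 | 0\{b,c,d}) ⊢ =d=> v3
  v2 = (a.0 + c.0) | (0 | 0\{b,c,d}) ⊢ =a=> v3, =c=> v3
  v3 = 0 | (0 | 0\{b,c,d}) ⊢ (no moves)
Bisimilarity quotient blocks:
  B0 = {u0}
  B1 = {u1, v2}
  B2 = {u3, v3}
  B3 = {u2}
  B4 = {v0}
  B5 = {v1}
u0 ∈ B0, v0 ∈ B4 → different blocks

not bisimilar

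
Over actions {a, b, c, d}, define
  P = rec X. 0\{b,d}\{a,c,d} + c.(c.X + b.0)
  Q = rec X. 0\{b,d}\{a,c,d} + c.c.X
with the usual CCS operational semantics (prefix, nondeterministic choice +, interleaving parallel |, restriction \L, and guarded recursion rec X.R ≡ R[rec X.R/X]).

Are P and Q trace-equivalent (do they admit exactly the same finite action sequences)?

NO — witness ⟨cb⟩

Reachable graph of P (3 states):
  u0 = rec X. 0\{b,d}\{a,c,d} + c.(c.X + b.0) ⊢ =c=> u1
  u1 = c.(rec X. 0\{b,d}\{a,c,d} + c.(c.X + b.0)) + b.0 ⊢ =b=> u2, =c=> u0
  u2 = 0 ⊢ stopped
Reachable graph of Q (2 states):
  v0 = rec X. 0\{b,d}\{a,c,d} + c.c.X ⊢ =c=> v1
  v1 = c.(rec X. 0\{b,d}\{a,c,d} + c.c.X) ⊢ =c=> v0
Executing cb from P (initial set {u0}):
  after c @ step 1: {u1}
  after b @ step 2: {u2}
  — P admits the full trace.
Executing cb from Q (initial set {v0}):
  after c @ step 1: {v1}
  after b @ step 2: ∅ (Q stuck)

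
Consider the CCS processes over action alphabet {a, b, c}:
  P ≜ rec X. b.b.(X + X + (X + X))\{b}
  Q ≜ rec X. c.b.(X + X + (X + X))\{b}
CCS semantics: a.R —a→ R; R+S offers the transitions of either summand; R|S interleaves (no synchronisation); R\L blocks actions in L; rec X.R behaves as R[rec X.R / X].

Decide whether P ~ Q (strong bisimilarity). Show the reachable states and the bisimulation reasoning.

Reachable graph of P (3 states):
  p0 = rec X. b.b.(X + X + (X + X))\{b} has moves -b-> p1
  p1 = b.((rec X. b.b.(X + X + (X + X))\{b}) + (rec X. b.b.(X + X + (X + X))\{b}) + ((rec X. b.b.(X + X + (X + X))\{b}) + (rec X. b.b.(X + X + (X + X))\{b})))\{b} has moves -b-> p2
  p2 = ((rec X. b.b.(X + X + (X + X))\{b}) + (rec X. b.b.(X + X + (X + X))\{b}) + ((rec X. b.b.(X + X + (X + X))\{b}) + (rec X. b.b.(X + X + (X + X))\{b})))\{b} has moves stopped
Reachable graph of Q (4 states):
  q0 = rec X. c.b.(X + X + (X + X))\{b} has moves -c-> q1
  q1 = b.((rec X. c.b.(X + X + (X + X))\{b}) + (rec X. c.b.(X + X + (X + X))\{b}) + ((rec X. c.b.(X + X + (X + X))\{b}) + (rec X. c.b.(X + X + (X + X))\{b})))\{b} has moves -b-> q2
  q2 = ((rec X. c.b.(X + X + (X + X))\{b}) + (rec X. c.b.(X + X + (X + X))\{b}) + ((rec X. c.b.(X + X + (X + X))\{b}) + (rec X. c.b.(X + X + (X + X))\{b})))\{b} has moves -c-> q3
  q3 = (b.((rec X. c.b.(X + X + (X + X))\{b}) + (rec X. c.b.(X + X + (X + X))\{b}) + ((rec X. c.b.(X + X + (X + X))\{b}) + (rec X. c.b.(X + X + (X + X))\{b})))\{b})\{b} has moves stopped
Partition-refinement fixed point:
  B0 = {p0}
  B1 = {p1}
  B2 = {p2, q3}
  B3 = {q0}
  B4 = {q1}
  B5 = {q2}
p0 ∈ B0, q0 ∈ B3 → different blocks

NO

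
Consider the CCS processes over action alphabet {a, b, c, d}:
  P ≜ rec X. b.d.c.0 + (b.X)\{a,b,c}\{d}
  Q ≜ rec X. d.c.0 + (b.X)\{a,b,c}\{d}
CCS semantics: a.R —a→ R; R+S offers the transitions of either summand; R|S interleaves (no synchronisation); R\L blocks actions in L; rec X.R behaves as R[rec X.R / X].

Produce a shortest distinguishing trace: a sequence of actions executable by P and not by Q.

b

Reachable graph of P (4 states):
  s0 = rec X. b.d.c.0 + (b.X)\{a,b,c}\{d} → —b→ s1
  s1 = d.c.0 → —d→ s2
  s2 = c.0 → —c→ s3
  s3 = 0 → deadlocked
Reachable graph of Q (3 states):
  t0 = rec X. d.c.0 + (b.X)\{a,b,c}\{d} → —d→ t1
  t1 = c.0 → —c→ t2
  t2 = 0 → deadlocked
Trace ⟨b⟩ through P, begin at {s0}:
  step 1 (b): {s1}
  P completes σ.
Trace ⟨b⟩ through Q, begin at {t0}:
  step 1 (b): ∅  — Q cannot continue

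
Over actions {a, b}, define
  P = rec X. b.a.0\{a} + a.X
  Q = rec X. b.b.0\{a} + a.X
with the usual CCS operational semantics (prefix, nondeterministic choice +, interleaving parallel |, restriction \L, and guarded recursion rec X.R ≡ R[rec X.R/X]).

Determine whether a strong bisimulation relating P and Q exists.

LTS(P): 3 reachable states
  u0 = rec X. b.a.0\{a} + a.X → --a--▸ u0, --b--▸ u1
  u1 = a.0\{a} → --a--▸ u2
  u2 = 0\{a} → ∅
LTS(Q): 3 reachable states
  v0 = rec X. b.b.0\{a} + a.X → --a--▸ v0, --b--▸ v1
  v1 = b.0\{a} → --b--▸ v2
  v2 = 0\{a} → ∅
Bisimilarity quotient blocks:
  B0 = {u0}
  B1 = {u1}
  B2 = {u2, v2}
  B3 = {v0}
  B4 = {v1}
u0 ∈ B0, v0 ∈ B3 → different blocks

not bisimilar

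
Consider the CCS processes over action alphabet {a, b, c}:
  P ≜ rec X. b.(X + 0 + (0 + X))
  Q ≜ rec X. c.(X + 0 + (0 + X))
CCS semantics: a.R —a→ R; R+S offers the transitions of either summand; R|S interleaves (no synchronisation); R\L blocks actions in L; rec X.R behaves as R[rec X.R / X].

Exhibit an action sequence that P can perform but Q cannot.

b

Reachable graph of P (2 states):
  p0 = rec X. b.(X + 0 + (0 + X)) | -b-> p1
  p1 = (rec X. b.(X + 0 + (0 + X))) + 0 + (0 + (rec X. b.(X + 0 + (0 + X)))) | -b-> p1
Reachable graph of Q (2 states):
  q0 = rec X. c.(X + 0 + (0 + X)) | -c-> q1
  q1 = (rec X. c.(X + 0 + (0 + X))) + 0 + (0 + (rec X. c.(X + 0 + (0 + X)))) | -c-> q1
Trace ⟨b⟩ through P, begin at {p0}:
  after b @ step 1: {p1}
  P completes σ.
Trace ⟨b⟩ through Q, begin at {q0}:
  after b @ step 1: ∅ (Q stuck)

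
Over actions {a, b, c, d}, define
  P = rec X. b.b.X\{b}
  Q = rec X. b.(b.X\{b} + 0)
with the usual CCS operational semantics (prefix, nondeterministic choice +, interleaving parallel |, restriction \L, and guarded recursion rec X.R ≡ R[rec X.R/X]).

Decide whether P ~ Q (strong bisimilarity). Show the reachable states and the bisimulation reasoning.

YES

Reachable graph of P (3 states):
  s0 = rec X. b.b.X\{b} has moves --b--▸ s1
  s1 = b.(rec X. b.b.X\{b})\{b} has moves --b--▸ s2
  s2 = (rec X. b.b.X\{b})\{b} has moves ·
Reachable graph of Q (3 states):
  t0 = rec X. b.(b.X\{b} + 0) has moves --b--▸ t1
  t1 = b.(rec X. b.(b.X\{b} + 0))\{b} + 0 has moves --b--▸ t2
  t2 = (rec X. b.(b.X\{b} + 0))\{b} has moves ·
Coarsest stable partition (strong bisimilarity classes):
  B0 = {s0, t0}
  B1 = {s1, t1}
  B2 = {s2, t2}
s0 ∈ B0, t0 ∈ B0 → same block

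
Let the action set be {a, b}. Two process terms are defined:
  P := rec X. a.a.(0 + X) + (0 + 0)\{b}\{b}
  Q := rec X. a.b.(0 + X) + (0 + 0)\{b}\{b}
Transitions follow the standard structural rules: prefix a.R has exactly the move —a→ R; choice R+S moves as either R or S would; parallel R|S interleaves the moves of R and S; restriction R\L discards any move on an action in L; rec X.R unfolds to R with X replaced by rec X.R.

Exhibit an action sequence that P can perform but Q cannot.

aa

P's transition system — 3 states:
  m0 = rec X. a.a.(0 + X) + (0 + 0)\{b}\{b} → —a→ m1
  m1 = a.(0 + (rec X. a.a.(0 + X) + (0 + 0)\{b}\{b})) → —a→ m2
  m2 = 0 + (rec X. a.a.(0 + X) + (0 + 0)\{b}\{b}) → —a→ m1
Q's transition system — 3 states:
  n0 = rec X. a.b.(0 + X) + (0 + 0)\{b}\{b} → —a→ n1
  n1 = b.(0 + (rec X. a.b.(0 + X) + (0 + 0)\{b}\{b})) → —b→ n2
  n2 = 0 + (rec X. a.b.(0 + X) + (0 + 0)\{b}\{b}) → —a→ n1
Trace ⟨aa⟩ through P, begin at {m0}:
  after a @ step 1: {m1}
  after a @ step 2: {m2}
  P completes σ.
Trace ⟨aa⟩ through Q, begin at {n0}:
  after a @ step 1: {n1}
  after a @ step 2: ∅ (Q stuck)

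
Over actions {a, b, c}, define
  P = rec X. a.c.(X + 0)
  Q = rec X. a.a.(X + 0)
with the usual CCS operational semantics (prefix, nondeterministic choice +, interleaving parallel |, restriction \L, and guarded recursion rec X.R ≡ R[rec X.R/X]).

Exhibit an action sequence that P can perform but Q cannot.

ac

P's transition system — 3 states:
  m0 = rec X. a.c.(X + 0) :: --a--▸ m1
  m1 = c.((rec X. a.c.(X + 0)) + 0) :: --c--▸ m2
  m2 = (rec X. a.c.(X + 0)) + 0 :: --a--▸ m1
Q's transition system — 3 states:
  n0 = rec X. a.a.(X + 0) :: --a--▸ n1
  n1 = a.((rec X. a.a.(X + 0)) + 0) :: --a--▸ n2
  n2 = (rec X. a.a.(X + 0)) + 0 :: --a--▸ n1
Executing ac from P (initial set {m0}):
  [1] a ⇒ {m1}
  [2] c ⇒ {m2}
  — P admits the full trace.
Executing ac from Q (initial set {n0}):
  [1] a ⇒ {n1}
  [2] c ⇒ ∅ (Q stuck)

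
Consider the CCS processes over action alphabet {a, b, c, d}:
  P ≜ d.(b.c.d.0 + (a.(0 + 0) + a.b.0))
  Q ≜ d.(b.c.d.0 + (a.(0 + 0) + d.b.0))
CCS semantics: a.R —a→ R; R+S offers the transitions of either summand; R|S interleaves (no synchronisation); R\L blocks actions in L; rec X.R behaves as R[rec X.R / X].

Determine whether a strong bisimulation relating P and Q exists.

LTS(P): 7 reachable states
  s0 = d.(b.c.d.0 + (a.(0 + 0) + a.b.0)) | —d→ s1
  s1 = b.c.d.0 + (a.(0 + 0) + a.b.0) | —a→ s2, —a→ s3, —b→ s4
  s2 = 0 + 0 | deadlocked
  s3 = b.0 | —b→ s5
  s4 = c.d.0 | —c→ s6
  s5 = 0 | deadlocked
  s6 = d.0 | —d→ s5
LTS(Q): 7 reachable states
  t0 = d.(b.c.d.0 + (a.(0 + 0) + d.b.0)) | —d→ t1
  t1 = b.c.d.0 + (a.(0 + 0) + d.b.0) | —a→ t2, —b→ t3, —d→ t4
  t2 = 0 + 0 | deadlocked
  t3 = c.d.0 | —c→ t5
  t4 = b.0 | —b→ t6
  t5 = d.0 | —d→ t6
  t6 = 0 | deadlocked
Partition-refinement fixed point:
  B0 = {s0}
  B1 = {s1}
  B2 = {s2, s5, t2, t6}
  B3 = {s3, t4}
  B4 = {s4, t3}
  B5 = {s6, t5}
  B6 = {t0}
  B7 = {t1}
s0 ∈ B0, t0 ∈ B6 → different blocks

P ≁ Q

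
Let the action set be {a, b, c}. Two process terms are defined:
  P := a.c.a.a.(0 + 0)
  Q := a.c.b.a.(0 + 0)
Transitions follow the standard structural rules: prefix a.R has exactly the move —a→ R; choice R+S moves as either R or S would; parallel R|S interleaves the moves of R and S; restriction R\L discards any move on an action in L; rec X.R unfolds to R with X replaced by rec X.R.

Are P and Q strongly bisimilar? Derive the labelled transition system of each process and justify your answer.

P ≁ Q

LTS(P): 5 reachable states
  m0 = a.c.a.a.(0 + 0) has moves ··a··> m1
  m1 = c.a.a.(0 + 0) has moves ··c··> m2
  m2 = a.a.(0 + 0) has moves ··a··> m3
  m3 = a.(0 + 0) has moves ··a··> m4
  m4 = 0 + 0 has moves stopped
LTS(Q): 5 reachable states
  n0 = a.c.b.a.(0 + 0) has moves ··a··> n1
  n1 = c.b.a.(0 + 0) has moves ··c··> n2
  n2 = b.a.(0 + 0) has moves ··b··> n3
  n3 = a.(0 + 0) has moves ··a··> n4
  n4 = 0 + 0 has moves stopped
Bisimilarity quotient blocks:
  B0 = {m0}
  B1 = {m1}
  B2 = {m2}
  B3 = {m3, n3}
  B4 = {m4, n4}
  B5 = {n0}
  B6 = {n1}
  B7 = {n2}
m0 ∈ B0, n0 ∈ B5 → different blocks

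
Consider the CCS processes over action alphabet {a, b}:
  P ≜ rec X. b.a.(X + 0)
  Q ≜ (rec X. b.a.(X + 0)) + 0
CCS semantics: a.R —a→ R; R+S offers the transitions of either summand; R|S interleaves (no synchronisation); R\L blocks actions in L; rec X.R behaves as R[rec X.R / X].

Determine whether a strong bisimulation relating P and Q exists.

Reachable graph of P (3 states):
  s0 = rec X. b.a.(X + 0) → --b--▸ s1
  s1 = a.((rec X. b.a.(X + 0)) + 0) → --a--▸ s2
  s2 = (rec X. b.a.(X + 0)) + 0 → --b--▸ s1
Reachable graph of Q (2 states):
  t0 = (rec X. b.a.(X + 0)) + 0 → --b--▸ t1
  t1 = a.((rec X. b.a.(X + 0)) + 0) → --a--▸ t0
Partition-refinement fixed point:
  B0 = {s0, s2, t0}
  B1 = {s1, t1}
s0 ∈ B0, t0 ∈ B0 → same block

P ~ Q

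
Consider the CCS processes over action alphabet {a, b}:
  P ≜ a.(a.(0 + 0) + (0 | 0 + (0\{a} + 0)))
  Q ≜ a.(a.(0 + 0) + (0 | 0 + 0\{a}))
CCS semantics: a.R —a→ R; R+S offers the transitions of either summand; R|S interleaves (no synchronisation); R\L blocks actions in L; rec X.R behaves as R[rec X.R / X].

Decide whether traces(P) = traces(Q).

traces(P) = traces(Q)

LTS(P): 3 reachable states
  s0 = a.(a.(0 + 0) + (0 | 0 + (0\{a} + 0))) has moves --a--▸ s1
  s1 = a.(0 + 0) + (0 | 0 + (0\{a} + 0)) has moves --a--▸ s2
  s2 = 0 + 0 has moves ∅
LTS(Q): 3 reachable states
  t0 = a.(a.(0 + 0) + (0 | 0 + 0\{a})) has moves --a--▸ t1
  t1 = a.(0 + 0) + (0 | 0 + 0\{a}) has moves --a--▸ t2
  t2 = 0 + 0 has moves ∅
Bisimilarity quotient blocks:
  B0 = {s0, t0}
  B1 = {s1, t1}
  B2 = {s2, t2}
s0 ∈ B0, t0 ∈ B0 → same block
Bisimilar ⇒ trace-equivalent.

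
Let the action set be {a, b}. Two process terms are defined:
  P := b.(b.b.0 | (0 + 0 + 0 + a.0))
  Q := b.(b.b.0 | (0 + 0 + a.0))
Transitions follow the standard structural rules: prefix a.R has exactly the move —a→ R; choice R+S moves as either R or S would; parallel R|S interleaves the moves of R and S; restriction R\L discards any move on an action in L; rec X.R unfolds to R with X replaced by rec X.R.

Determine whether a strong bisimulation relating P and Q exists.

YES

Reachable graph of P (7 states):
  p0 = b.(b.b.0 | (0 + 0 + 0 + a.0)) ⊢ =b=> p1
  p1 = b.b.0 | (0 + 0 + 0 + a.0) ⊢ =a=> p2, =b=> p3
  p2 = b.b.0 | 0 ⊢ =b=> p4
  p3 = b.0 | (0 + 0 + 0 + a.0) ⊢ =a=> p4, =b=> p5
  p4 = b.0 | 0 ⊢ =b=> p6
  p5 = 0 | (0 + 0 + 0 + a.0) ⊢ =a=> p6
  p6 = 0 | 0 ⊢ ∅
Reachable graph of Q (7 states):
  q0 = b.(b.b.0 | (0 + 0 + a.0)) ⊢ =b=> q1
  q1 = b.b.0 | (0 + 0 + a.0) ⊢ =a=> q2, =b=> q3
  q2 = b.b.0 | 0 ⊢ =b=> q4
  q3 = b.0 | (0 + 0 + a.0) ⊢ =a=> q4, =b=> q5
  q4 = b.0 | 0 ⊢ =b=> q6
  q5 = 0 | (0 + 0 + a.0) ⊢ =a=> q6
  q6 = 0 | 0 ⊢ ∅
Partition-refinement fixed point:
  B0 = {p0, q0}
  B1 = {p1, q1}
  B2 = {p3, q3}
  B3 = {p5, q5}
  B4 = {p6, q6}
  B5 = {p4, q4}
  B6 = {p2, q2}
p0 ∈ B0, q0 ∈ B0 → same block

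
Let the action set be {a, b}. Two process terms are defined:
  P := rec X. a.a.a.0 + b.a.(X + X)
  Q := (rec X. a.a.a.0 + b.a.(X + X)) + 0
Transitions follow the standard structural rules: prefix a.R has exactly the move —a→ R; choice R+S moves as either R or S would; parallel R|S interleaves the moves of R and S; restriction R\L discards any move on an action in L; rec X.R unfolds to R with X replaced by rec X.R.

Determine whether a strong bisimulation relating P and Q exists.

LTS(P): 6 reachable states
  p0 = rec X. a.a.a.0 + b.a.(X + X) ⊢ =a=> p1, =b=> p2
  p1 = a.a.0 ⊢ =a=> p3
  p2 = a.((rec X. a.a.a.0 + b.a.(X + X)) + (rec X. a.a.a.0 + b.a.(X + X))) ⊢ =a=> p4
  p3 = a.0 ⊢ =a=> p5
  p4 = (rec X. a.a.a.0 + b.a.(X + X)) + (rec X. a.a.a.0 + b.a.(X + X)) ⊢ =a=> p1, =b=> p2
  p5 = 0 ⊢ ·
LTS(Q): 6 reachable states
  q0 = (rec X. a.a.a.0 + b.a.(X + X)) + 0 ⊢ =a=> q1, =b=> q2
  q1 = a.a.0 ⊢ =a=> q3
  q2 = a.((rec X. a.a.a.0 + b.a.(X + X)) + (rec X. a.a.a.0 + b.a.(X + X))) ⊢ =a=> q4
  q3 = a.0 ⊢ =a=> q5
  q4 = (rec X. a.a.a.0 + b.a.(X + X)) + (rec X. a.a.a.0 + b.a.(X + X)) ⊢ =a=> q1, =b=> q2
  q5 = 0 ⊢ ·
Bisimilarity quotient blocks:
  B0 = {p0, p4, q0, q4}
  B1 = {p1, q1}
  B2 = {p3, q3}
  B3 = {p5, q5}
  B4 = {p2, q2}
p0 ∈ B0, q0 ∈ B0 → same block

bisimilar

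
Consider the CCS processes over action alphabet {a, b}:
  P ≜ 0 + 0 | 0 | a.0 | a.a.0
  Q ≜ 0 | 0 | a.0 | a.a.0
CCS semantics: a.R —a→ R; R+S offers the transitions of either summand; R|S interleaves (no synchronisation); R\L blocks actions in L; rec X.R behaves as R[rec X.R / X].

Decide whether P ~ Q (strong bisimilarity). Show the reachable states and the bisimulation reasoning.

YES

LTS(P): 6 reachable states
  m0 = 0 + 0 | 0 | a.0 | a.a.0 → =a=> m1, =a=> m2
  m1 = 0 | 0 | 0 | a.a.0 → =a=> m3
  m2 = 0 | 0 | a.0 | a.0 → =a=> m3, =a=> m4
  m3 = 0 | 0 | 0 | a.0 → =a=> m5
  m4 = 0 | 0 | a.0 | 0 → =a=> m5
  m5 = 0 | 0 | 0 | 0 → (no moves)
LTS(Q): 6 reachable states
  n0 = 0 | 0 | a.0 | a.a.0 → =a=> n1, =a=> n2
  n1 = 0 | 0 | 0 | a.a.0 → =a=> n3
  n2 = 0 | 0 | a.0 | a.0 → =a=> n3, =a=> n4
  n3 = 0 | 0 | 0 | a.0 → =a=> n5
  n4 = 0 | 0 | a.0 | 0 → =a=> n5
  n5 = 0 | 0 | 0 | 0 → (no moves)
Coarsest stable partition (strong bisimilarity classes):
  B0 = {m0, n0}
  B1 = {m1, m2, n1, n2}
  B2 = {m3, m4, n3, n4}
  B3 = {m5, n5}
m0 ∈ B0, n0 ∈ B0 → same block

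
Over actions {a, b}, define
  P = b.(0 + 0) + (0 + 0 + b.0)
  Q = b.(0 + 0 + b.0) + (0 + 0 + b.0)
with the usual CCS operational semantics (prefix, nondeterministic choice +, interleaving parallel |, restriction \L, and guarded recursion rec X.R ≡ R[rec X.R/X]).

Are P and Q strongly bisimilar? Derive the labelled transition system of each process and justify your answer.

Reachable graph of P (3 states):
  u0 = b.(0 + 0) + (0 + 0 + b.0) :: --b--▸ u1, --b--▸ u2
  u1 = 0 :: ·
  u2 = 0 + 0 :: ·
Reachable graph of Q (3 states):
  v0 = b.(0 + 0 + b.0) + (0 + 0 + b.0) :: --b--▸ v1, --b--▸ v2
  v1 = 0 :: ·
  v2 = 0 + 0 + b.0 :: --b--▸ v1
Partition-refinement fixed point:
  B0 = {u0, v2}
  B1 = {u1, u2, v1}
  B2 = {v0}
u0 ∈ B0, v0 ∈ B2 → different blocks

P ≁ Q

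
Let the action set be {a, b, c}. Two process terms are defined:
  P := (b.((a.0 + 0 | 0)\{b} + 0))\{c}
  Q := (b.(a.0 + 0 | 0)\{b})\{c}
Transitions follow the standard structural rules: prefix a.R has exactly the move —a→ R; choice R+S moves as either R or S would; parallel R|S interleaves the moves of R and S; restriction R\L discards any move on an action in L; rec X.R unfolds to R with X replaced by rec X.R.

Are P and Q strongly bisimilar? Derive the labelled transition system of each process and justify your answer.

P ~ Q

Reachable graph of P (3 states):
  m0 = (b.((a.0 + 0 | 0)\{b} + 0))\{c} → --b--▸ m1
  m1 = ((a.0 + 0 | 0)\{b} + 0)\{c} → --a--▸ m2
  m2 = 0\{b}\{c} → (no moves)
Reachable graph of Q (3 states):
  n0 = (b.(a.0 + 0 | 0)\{b})\{c} → --b--▸ n1
  n1 = (a.0 + 0 | 0)\{b}\{c} → --a--▸ n2
  n2 = 0\{b}\{c} → (no moves)
Partition-refinement fixed point:
  B0 = {m0, n0}
  B1 = {m1, n1}
  B2 = {m2, n2}
m0 ∈ B0, n0 ∈ B0 → same block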